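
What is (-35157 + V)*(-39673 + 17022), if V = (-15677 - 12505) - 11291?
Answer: 1690444130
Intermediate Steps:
V = -39473 (V = -28182 - 11291 = -39473)
(-35157 + V)*(-39673 + 17022) = (-35157 - 39473)*(-39673 + 17022) = -74630*(-22651) = 1690444130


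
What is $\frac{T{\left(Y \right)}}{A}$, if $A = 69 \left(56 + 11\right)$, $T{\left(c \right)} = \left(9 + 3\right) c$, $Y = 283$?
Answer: $\frac{1132}{1541} \approx 0.73459$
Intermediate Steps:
$T{\left(c \right)} = 12 c$
$A = 4623$ ($A = 69 \cdot 67 = 4623$)
$\frac{T{\left(Y \right)}}{A} = \frac{12 \cdot 283}{4623} = 3396 \cdot \frac{1}{4623} = \frac{1132}{1541}$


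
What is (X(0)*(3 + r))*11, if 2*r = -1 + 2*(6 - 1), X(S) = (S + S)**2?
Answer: 0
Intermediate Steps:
X(S) = 4*S**2 (X(S) = (2*S)**2 = 4*S**2)
r = 9/2 (r = (-1 + 2*(6 - 1))/2 = (-1 + 2*5)/2 = (-1 + 10)/2 = (1/2)*9 = 9/2 ≈ 4.5000)
(X(0)*(3 + r))*11 = ((4*0**2)*(3 + 9/2))*11 = ((4*0)*(15/2))*11 = (0*(15/2))*11 = 0*11 = 0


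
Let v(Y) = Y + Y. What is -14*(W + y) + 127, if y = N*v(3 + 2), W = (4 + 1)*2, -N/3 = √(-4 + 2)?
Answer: -13 + 420*I*√2 ≈ -13.0 + 593.97*I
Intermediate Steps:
N = -3*I*√2 (N = -3*√(-4 + 2) = -3*I*√2 ≈ -4.2426*I)
v(Y) = 2*Y
W = 10 (W = 5*2 = 10)
y = -30*I*√2 (y = (-3*I*√2)*(2*(3 + 2)) = (-3*I*√2)*(2*5) = -3*I*√2*10 = -30*I*√2 ≈ -42.426*I)
-14*(W + y) + 127 = -14*(10 - 30*I*√2) + 127 = (-140 + 420*I*√2) + 127 = -13 + 420*I*√2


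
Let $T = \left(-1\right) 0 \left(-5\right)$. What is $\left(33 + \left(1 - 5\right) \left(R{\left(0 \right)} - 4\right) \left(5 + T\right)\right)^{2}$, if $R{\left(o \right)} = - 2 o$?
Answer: $12769$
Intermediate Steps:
$T = 0$ ($T = 0 \left(-5\right) = 0$)
$\left(33 + \left(1 - 5\right) \left(R{\left(0 \right)} - 4\right) \left(5 + T\right)\right)^{2} = \left(33 + \left(1 - 5\right) \left(\left(-2\right) 0 - 4\right) \left(5 + 0\right)\right)^{2} = \left(33 + - 4 \left(0 - 4\right) 5\right)^{2} = \left(33 + \left(-4\right) \left(-4\right) 5\right)^{2} = \left(33 + 16 \cdot 5\right)^{2} = \left(33 + 80\right)^{2} = 113^{2} = 12769$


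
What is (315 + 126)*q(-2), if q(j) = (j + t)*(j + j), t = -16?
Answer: 31752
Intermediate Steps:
q(j) = 2*j*(-16 + j) (q(j) = (j - 16)*(j + j) = (-16 + j)*(2*j) = 2*j*(-16 + j))
(315 + 126)*q(-2) = (315 + 126)*(2*(-2)*(-16 - 2)) = 441*(2*(-2)*(-18)) = 441*72 = 31752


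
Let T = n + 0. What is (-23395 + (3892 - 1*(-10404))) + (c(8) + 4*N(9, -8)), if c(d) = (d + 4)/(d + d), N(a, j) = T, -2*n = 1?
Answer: -36401/4 ≈ -9100.3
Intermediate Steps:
n = -½ (n = -½*1 = -½ ≈ -0.50000)
T = -½ (T = -½ + 0 = -½ ≈ -0.50000)
N(a, j) = -½
c(d) = (4 + d)/(2*d) (c(d) = (4 + d)/((2*d)) = (4 + d)*(1/(2*d)) = (4 + d)/(2*d))
(-23395 + (3892 - 1*(-10404))) + (c(8) + 4*N(9, -8)) = (-23395 + (3892 - 1*(-10404))) + ((½)*(4 + 8)/8 + 4*(-½)) = (-23395 + (3892 + 10404)) + ((½)*(⅛)*12 - 2) = (-23395 + 14296) + (¾ - 2) = -9099 - 5/4 = -36401/4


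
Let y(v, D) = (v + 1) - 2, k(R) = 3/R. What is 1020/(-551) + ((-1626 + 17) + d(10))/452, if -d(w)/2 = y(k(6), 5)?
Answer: -336762/62263 ≈ -5.4087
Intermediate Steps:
y(v, D) = -1 + v (y(v, D) = (1 + v) - 2 = -1 + v)
d(w) = 1 (d(w) = -2*(-1 + 3/6) = -2*(-1 + 3*(1/6)) = -2*(-1 + 1/2) = -2*(-1/2) = 1)
1020/(-551) + ((-1626 + 17) + d(10))/452 = 1020/(-551) + ((-1626 + 17) + 1)/452 = 1020*(-1/551) + (-1609 + 1)*(1/452) = -1020/551 - 1608*1/452 = -1020/551 - 402/113 = -336762/62263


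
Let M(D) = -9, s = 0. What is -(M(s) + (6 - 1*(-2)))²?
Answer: -1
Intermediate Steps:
-(M(s) + (6 - 1*(-2)))² = -(-9 + (6 - 1*(-2)))² = -(-9 + (6 + 2))² = -(-9 + 8)² = -1*(-1)² = -1*1 = -1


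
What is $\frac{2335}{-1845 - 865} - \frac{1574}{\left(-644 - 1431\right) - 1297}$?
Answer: $- \frac{90202}{228453} \approx -0.39484$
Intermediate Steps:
$\frac{2335}{-1845 - 865} - \frac{1574}{\left(-644 - 1431\right) - 1297} = \frac{2335}{-1845 - 865} - \frac{1574}{-2075 - 1297} = \frac{2335}{-2710} - \frac{1574}{-3372} = 2335 \left(- \frac{1}{2710}\right) - - \frac{787}{1686} = - \frac{467}{542} + \frac{787}{1686} = - \frac{90202}{228453}$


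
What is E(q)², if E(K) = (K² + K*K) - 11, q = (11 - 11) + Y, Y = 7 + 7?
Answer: 145161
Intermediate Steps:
Y = 14
q = 14 (q = (11 - 11) + 14 = 0 + 14 = 14)
E(K) = -11 + 2*K² (E(K) = (K² + K²) - 11 = 2*K² - 11 = -11 + 2*K²)
E(q)² = (-11 + 2*14²)² = (-11 + 2*196)² = (-11 + 392)² = 381² = 145161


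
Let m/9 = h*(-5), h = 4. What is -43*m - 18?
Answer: 7722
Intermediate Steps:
m = -180 (m = 9*(4*(-5)) = 9*(-20) = -180)
-43*m - 18 = -43*(-180) - 18 = 7740 - 18 = 7722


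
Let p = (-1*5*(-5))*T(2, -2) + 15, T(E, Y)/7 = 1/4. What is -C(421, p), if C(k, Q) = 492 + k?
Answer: -913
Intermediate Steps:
T(E, Y) = 7/4
p = 235/4 (p = (-1*5*(-5))*(7/4) + 15 = -5*(-5)*(7/4) + 15 = 25*(7/4) + 15 = 175/4 + 15 = 235/4 ≈ 58.750)
-C(421, p) = -(492 + 421) = -1*913 = -913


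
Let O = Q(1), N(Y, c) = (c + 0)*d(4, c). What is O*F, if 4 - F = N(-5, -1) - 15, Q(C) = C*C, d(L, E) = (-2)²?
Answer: 23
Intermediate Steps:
d(L, E) = 4
N(Y, c) = 4*c (N(Y, c) = (c + 0)*4 = c*4 = 4*c)
Q(C) = C²
O = 1 (O = 1² = 1)
F = 23 (F = 4 - (4*(-1) - 15) = 4 - (-4 - 15) = 4 - 1*(-19) = 4 + 19 = 23)
O*F = 1*23 = 23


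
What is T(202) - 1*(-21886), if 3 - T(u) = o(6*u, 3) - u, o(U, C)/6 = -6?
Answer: 22127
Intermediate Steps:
o(U, C) = -36 (o(U, C) = 6*(-6) = -36)
T(u) = 39 + u (T(u) = 3 - (-36 - u) = 3 + (36 + u) = 39 + u)
T(202) - 1*(-21886) = (39 + 202) - 1*(-21886) = 241 + 21886 = 22127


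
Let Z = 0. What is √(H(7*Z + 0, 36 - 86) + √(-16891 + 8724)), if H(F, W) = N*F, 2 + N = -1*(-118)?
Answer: (-8167)^(¼) ≈ 6.722 + 6.722*I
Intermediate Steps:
N = 116 (N = -2 - 1*(-118) = -2 + 118 = 116)
H(F, W) = 116*F
√(H(7*Z + 0, 36 - 86) + √(-16891 + 8724)) = √(116*(7*0 + 0) + √(-16891 + 8724)) = √(116*(0 + 0) + √(-8167)) = √(116*0 + I*√8167) = √(0 + I*√8167) = √(I*√8167) = 8167^(¼)*√I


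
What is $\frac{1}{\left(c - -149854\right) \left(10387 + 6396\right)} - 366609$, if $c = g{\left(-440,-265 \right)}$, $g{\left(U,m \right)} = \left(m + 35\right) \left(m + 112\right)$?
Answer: $- \frac{1138538509844267}{3105593452} \approx -3.6661 \cdot 10^{5}$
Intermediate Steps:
$g{\left(U,m \right)} = \left(35 + m\right) \left(112 + m\right)$
$c = 35190$ ($c = 3920 + \left(-265\right)^{2} + 147 \left(-265\right) = 3920 + 70225 - 38955 = 35190$)
$\frac{1}{\left(c - -149854\right) \left(10387 + 6396\right)} - 366609 = \frac{1}{\left(35190 - -149854\right) \left(10387 + 6396\right)} - 366609 = \frac{1}{\left(35190 + 149854\right) 16783} - 366609 = \frac{1}{185044 \cdot 16783} - 366609 = \frac{1}{3105593452} - 366609 = - \frac{1138538509844267}{3105593452}$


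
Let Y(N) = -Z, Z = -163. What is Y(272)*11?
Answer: 1793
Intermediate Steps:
Y(N) = 163 (Y(N) = -1*(-163) = 163)
Y(272)*11 = 163*11 = 1793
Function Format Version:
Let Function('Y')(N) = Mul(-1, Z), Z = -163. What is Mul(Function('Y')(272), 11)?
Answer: 1793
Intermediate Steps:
Function('Y')(N) = 163 (Function('Y')(N) = Mul(-1, -163) = 163)
Mul(Function('Y')(272), 11) = Mul(163, 11) = 1793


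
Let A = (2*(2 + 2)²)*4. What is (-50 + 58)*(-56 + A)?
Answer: 576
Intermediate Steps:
A = 128 (A = (2*4²)*4 = (2*16)*4 = 32*4 = 128)
(-50 + 58)*(-56 + A) = (-50 + 58)*(-56 + 128) = 8*72 = 576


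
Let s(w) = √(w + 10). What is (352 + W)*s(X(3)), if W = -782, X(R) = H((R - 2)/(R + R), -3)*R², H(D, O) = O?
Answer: -430*I*√17 ≈ -1772.9*I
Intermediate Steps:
X(R) = -3*R²
s(w) = √(10 + w)
(352 + W)*s(X(3)) = (352 - 782)*√(10 - 3*3²) = -430*√(10 - 3*9) = -430*√(10 - 27) = -430*I*√17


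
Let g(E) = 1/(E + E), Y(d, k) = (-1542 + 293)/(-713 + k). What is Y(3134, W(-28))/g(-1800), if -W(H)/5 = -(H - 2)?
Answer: -4496400/863 ≈ -5210.2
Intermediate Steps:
W(H) = -10 + 5*H (W(H) = -(-5)*(H - 2) = -(-5)*(-2 + H) = -5*(2 - H) = -10 + 5*H)
Y(d, k) = -1249/(-713 + k)
g(E) = 1/(2*E)
Y(3134, W(-28))/g(-1800) = (-1249/(-713 + (-10 + 5*(-28))))/(((½)/(-1800))) = (-1249/(-713 + (-10 - 140)))/(((½)*(-1/1800))) = (-1249/(-713 - 150))/(-1/3600) = -1249/(-863)*(-3600) = -1249*(-1/863)*(-3600) = (1249/863)*(-3600) = -4496400/863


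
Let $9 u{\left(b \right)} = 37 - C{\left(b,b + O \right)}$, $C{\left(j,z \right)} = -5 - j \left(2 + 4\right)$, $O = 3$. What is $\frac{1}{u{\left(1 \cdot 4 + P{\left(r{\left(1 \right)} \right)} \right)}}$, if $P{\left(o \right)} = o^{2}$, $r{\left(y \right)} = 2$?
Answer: $\frac{1}{10} \approx 0.1$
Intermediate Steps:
$C{\left(j,z \right)} = -5 - 6 j$ ($C{\left(j,z \right)} = -5 - j 6 = -5 - 6 j$)
$u{\left(b \right)} = \frac{14}{3} + \frac{2 b}{3}$ ($u{\left(b \right)} = \frac{37 - \left(-5 - 6 b\right)}{9} = \frac{37 + \left(5 + 6 b\right)}{9} = \frac{42 + 6 b}{9} = \frac{14}{3} + \frac{2 b}{3}$)
$\frac{1}{u{\left(1 \cdot 4 + P{\left(r{\left(1 \right)} \right)} \right)}} = \frac{1}{\frac{14}{3} + \frac{2 \left(1 \cdot 4 + 2^{2}\right)}{3}} = \frac{1}{\frac{14}{3} + \frac{2 \left(4 + 4\right)}{3}} = \frac{1}{\frac{14}{3} + \frac{2}{3} \cdot 8} = \frac{1}{\frac{14}{3} + \frac{16}{3}} = \frac{1}{10}$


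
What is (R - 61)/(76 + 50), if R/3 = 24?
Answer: 11/126 ≈ 0.087302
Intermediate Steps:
R = 72 (R = 3*24 = 72)
(R - 61)/(76 + 50) = (72 - 61)/(76 + 50) = 11/126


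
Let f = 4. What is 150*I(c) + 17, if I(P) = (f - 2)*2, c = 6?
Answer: 617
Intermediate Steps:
I(P) = 4 (I(P) = (4 - 2)*2 = 2*2 = 4)
150*I(c) + 17 = 150*4 + 17 = 600 + 17 = 617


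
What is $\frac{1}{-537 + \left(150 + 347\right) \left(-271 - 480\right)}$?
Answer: $- \frac{1}{373784} \approx -2.6753 \cdot 10^{-6}$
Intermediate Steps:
$\frac{1}{-537 + \left(150 + 347\right) \left(-271 - 480\right)} = \frac{1}{-537 + 497 \left(-751\right)} = \frac{1}{-537 - 373247} = \frac{1}{-373784} = - \frac{1}{373784}$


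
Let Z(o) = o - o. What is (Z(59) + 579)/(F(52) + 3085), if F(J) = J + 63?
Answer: 579/3200 ≈ 0.18094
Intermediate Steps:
Z(o) = 0
F(J) = 63 + J
(Z(59) + 579)/(F(52) + 3085) = (0 + 579)/((63 + 52) + 3085) = 579/(115 + 3085) = 579/3200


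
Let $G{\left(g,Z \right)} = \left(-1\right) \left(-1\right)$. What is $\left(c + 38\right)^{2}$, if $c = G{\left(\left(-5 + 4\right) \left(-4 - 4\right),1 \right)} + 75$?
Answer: $12996$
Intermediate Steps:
$G{\left(g,Z \right)} = 1$
$c = 76$ ($c = 1 + 75 = 76$)
$\left(c + 38\right)^{2} = \left(76 + 38\right)^{2} = 114^{2} = 12996$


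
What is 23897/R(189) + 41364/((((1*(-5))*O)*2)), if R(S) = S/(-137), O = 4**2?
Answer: -132910009/7560 ≈ -17581.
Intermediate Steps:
O = 16
R(S) = -S/137 (R(S) = S*(-1/137) = -S/137)
23897/R(189) + 41364/((((1*(-5))*O)*2)) = 23897/((-1/137*189)) + 41364/((((1*(-5))*16)*2)) = 23897/(-189/137) + 41364/((-5*16*2)) = 23897*(-137/189) + 41364/((-80*2)) = -3273889/189 + 41364/(-160) = -3273889/189 + 41364*(-1/160) = -3273889/189 - 10341/40 = -132910009/7560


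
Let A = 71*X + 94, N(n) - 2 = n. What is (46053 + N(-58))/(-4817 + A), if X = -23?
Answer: -6571/908 ≈ -7.2368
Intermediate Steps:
N(n) = 2 + n
A = -1539 (A = 71*(-23) + 94 = -1633 + 94 = -1539)
(46053 + N(-58))/(-4817 + A) = (46053 + (2 - 58))/(-4817 - 1539) = (46053 - 56)/(-6356) = 45997*(-1/6356) = -6571/908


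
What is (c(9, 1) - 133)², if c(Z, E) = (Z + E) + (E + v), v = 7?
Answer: 13225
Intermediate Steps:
c(Z, E) = 7 + Z + 2*E (c(Z, E) = (Z + E) + (E + 7) = (E + Z) + (7 + E) = 7 + Z + 2*E)
(c(9, 1) - 133)² = ((7 + 9 + 2*1) - 133)² = ((7 + 9 + 2) - 133)² = (18 - 133)² = (-115)² = 13225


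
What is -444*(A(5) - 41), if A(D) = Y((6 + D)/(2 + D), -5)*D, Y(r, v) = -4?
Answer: 27084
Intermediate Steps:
A(D) = -4*D
-444*(A(5) - 41) = -444*(-4*5 - 41) = -444*(-20 - 41) = -444*(-61) = 27084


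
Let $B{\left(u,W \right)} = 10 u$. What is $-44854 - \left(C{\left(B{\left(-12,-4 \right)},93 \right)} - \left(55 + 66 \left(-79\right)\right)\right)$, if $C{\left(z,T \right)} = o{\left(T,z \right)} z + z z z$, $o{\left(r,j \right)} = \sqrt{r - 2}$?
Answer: $1677987 + 120 \sqrt{91} \approx 1.6791 \cdot 10^{6}$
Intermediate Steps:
$o{\left(r,j \right)} = \sqrt{-2 + r}$
$C{\left(z,T \right)} = z^{3} + z \sqrt{-2 + T}$ ($C{\left(z,T \right)} = \sqrt{-2 + T} z + z z z = z \sqrt{-2 + T} + z^{2} z = z \sqrt{-2 + T} + z^{3} = z^{3} + z \sqrt{-2 + T}$)
$-44854 - \left(C{\left(B{\left(-12,-4 \right)},93 \right)} - \left(55 + 66 \left(-79\right)\right)\right) = -44854 - \left(10 \left(-12\right) \left(\left(10 \left(-12\right)\right)^{2} + \sqrt{-2 + 93}\right) - \left(55 + 66 \left(-79\right)\right)\right) = -44854 - \left(- 120 \left(\left(-120\right)^{2} + \sqrt{91}\right) - \left(55 - 5214\right)\right) = -44854 - \left(- 120 \left(14400 + \sqrt{91}\right) - -5159\right) = -44854 - \left(\left(-1728000 - 120 \sqrt{91}\right) + 5159\right) = -44854 - \left(-1722841 - 120 \sqrt{91}\right) = -44854 + \left(1722841 + 120 \sqrt{91}\right) = 1677987 + 120 \sqrt{91}$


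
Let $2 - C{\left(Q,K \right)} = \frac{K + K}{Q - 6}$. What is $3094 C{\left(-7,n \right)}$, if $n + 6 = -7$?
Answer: $0$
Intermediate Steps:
$n = -13$ ($n = -6 - 7 = -13$)
$C{\left(Q,K \right)} = 2 - \frac{2 K}{-6 + Q}$ ($C{\left(Q,K \right)} = 2 - \frac{K + K}{Q - 6} = 2 - \frac{2 K}{-6 + Q}$)
$3094 C{\left(-7,n \right)} = 3094 \frac{2 \left(-6 - 7 - -13\right)}{-6 - 7} = 3094 \frac{2 \left(-6 - 7 + 13\right)}{-13} = 3094 \cdot 2 \left(- \frac{1}{13}\right) 0 = 3094 \cdot 0 = 0$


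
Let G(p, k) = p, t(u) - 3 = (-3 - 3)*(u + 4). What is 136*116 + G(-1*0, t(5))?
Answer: 15776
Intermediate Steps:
t(u) = -21 - 6*u (t(u) = 3 + (-3 - 3)*(u + 4) = 3 - 6*(4 + u) = 3 + (-24 - 6*u) = -21 - 6*u)
136*116 + G(-1*0, t(5)) = 136*116 - 1*0 = 15776 + 0 = 15776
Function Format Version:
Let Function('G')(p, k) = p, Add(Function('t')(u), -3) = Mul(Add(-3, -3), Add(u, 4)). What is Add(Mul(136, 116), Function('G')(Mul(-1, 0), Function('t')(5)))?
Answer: 15776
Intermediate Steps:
Function('t')(u) = Add(-21, Mul(-6, u)) (Function('t')(u) = Add(3, Mul(Add(-3, -3), Add(u, 4))) = Add(3, Mul(-6, Add(4, u))) = Add(3, Add(-24, Mul(-6, u))) = Add(-21, Mul(-6, u)))
Add(Mul(136, 116), Function('G')(Mul(-1, 0), Function('t')(5))) = Add(Mul(136, 116), Mul(-1, 0)) = Add(15776, 0) = 15776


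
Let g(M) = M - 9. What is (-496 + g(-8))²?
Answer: 263169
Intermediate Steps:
g(M) = -9 + M
(-496 + g(-8))² = (-496 + (-9 - 8))² = (-496 - 17)² = (-513)² = 263169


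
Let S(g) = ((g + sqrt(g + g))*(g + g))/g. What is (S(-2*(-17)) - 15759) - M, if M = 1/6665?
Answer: -104580516/6665 + 4*sqrt(17) ≈ -15675.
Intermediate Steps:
M = 1/6665 ≈ 0.00015004
S(g) = 2*g + 2*sqrt(2)*sqrt(g) (S(g) = ((g + sqrt(2*g))*(2*g))/g = ((g + sqrt(2)*sqrt(g))*(2*g))/g = (2*g*(g + sqrt(2)*sqrt(g)))/g = 2*g + 2*sqrt(2)*sqrt(g))
(S(-2*(-17)) - 15759) - M = ((2*(-2*(-17)) + 2*sqrt(2)*sqrt(-2*(-17))) - 15759) - 1*1/6665 = ((2*34 + 2*sqrt(2)*sqrt(34)) - 15759) - 1/6665 = ((68 + 4*sqrt(17)) - 15759) - 1/6665 = (-15691 + 4*sqrt(17)) - 1/6665 = -104580516/6665 + 4*sqrt(17)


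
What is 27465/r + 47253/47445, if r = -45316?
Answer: 279413341/716672540 ≈ 0.38988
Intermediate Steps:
27465/r + 47253/47445 = 27465/(-45316) + 47253/47445 = 27465*(-1/45316) + 47253*(1/47445) = -27465/45316 + 15751/15815 = 279413341/716672540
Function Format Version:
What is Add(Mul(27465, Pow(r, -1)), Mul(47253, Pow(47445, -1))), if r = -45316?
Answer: Rational(279413341, 716672540) ≈ 0.38988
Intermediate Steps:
Add(Mul(27465, Pow(r, -1)), Mul(47253, Pow(47445, -1))) = Add(Mul(27465, Pow(-45316, -1)), Mul(47253, Pow(47445, -1))) = Add(Mul(27465, Rational(-1, 45316)), Mul(47253, Rational(1, 47445))) = Add(Rational(-27465, 45316), Rational(15751, 15815)) = Rational(279413341, 716672540)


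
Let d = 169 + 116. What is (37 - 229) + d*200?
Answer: 56808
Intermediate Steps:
d = 285
(37 - 229) + d*200 = (37 - 229) + 285*200 = -192 + 57000 = 56808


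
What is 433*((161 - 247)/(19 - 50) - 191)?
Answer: -2526555/31 ≈ -81502.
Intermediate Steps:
433*((161 - 247)/(19 - 50) - 191) = 433*(-86/(-31) - 191) = 433*(-86*(-1/31) - 191) = 433*(86/31 - 191) = 433*(-5835/31) = -2526555/31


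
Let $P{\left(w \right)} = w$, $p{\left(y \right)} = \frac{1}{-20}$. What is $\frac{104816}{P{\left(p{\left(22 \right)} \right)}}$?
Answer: $-2096320$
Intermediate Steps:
$p{\left(y \right)} = - \frac{1}{20}$
$\frac{104816}{P{\left(p{\left(22 \right)} \right)}} = \frac{104816}{- \frac{1}{20}} = 104816 \left(-20\right) = -2096320$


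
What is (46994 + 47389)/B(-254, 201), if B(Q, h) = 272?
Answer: 94383/272 ≈ 347.00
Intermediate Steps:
(46994 + 47389)/B(-254, 201) = (46994 + 47389)/272 = 94383*(1/272) = 94383/272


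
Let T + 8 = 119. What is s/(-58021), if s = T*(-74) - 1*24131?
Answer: 32345/58021 ≈ 0.55747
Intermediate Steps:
T = 111 (T = -8 + 119 = 111)
s = -32345 (s = 111*(-74) - 1*24131 = -8214 - 24131 = -32345)
s/(-58021) = -32345/(-58021) = -32345*(-1/58021) = 32345/58021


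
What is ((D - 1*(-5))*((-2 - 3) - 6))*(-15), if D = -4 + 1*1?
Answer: 330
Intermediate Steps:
D = -3 (D = -4 + 1 = -3)
((D - 1*(-5))*((-2 - 3) - 6))*(-15) = ((-3 - 1*(-5))*((-2 - 3) - 6))*(-15) = ((-3 + 5)*(-5 - 6))*(-15) = (2*(-11))*(-15) = -22*(-15) = 330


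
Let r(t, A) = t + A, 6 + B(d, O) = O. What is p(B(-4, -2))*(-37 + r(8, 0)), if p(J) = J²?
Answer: -1856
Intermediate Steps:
B(d, O) = -6 + O
r(t, A) = A + t
p(B(-4, -2))*(-37 + r(8, 0)) = (-6 - 2)²*(-37 + (0 + 8)) = (-8)²*(-37 + 8) = 64*(-29) = -1856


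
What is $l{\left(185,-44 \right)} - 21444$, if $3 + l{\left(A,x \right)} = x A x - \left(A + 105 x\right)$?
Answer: $341148$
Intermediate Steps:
$l{\left(A,x \right)} = -3 - A - 105 x + A x^{2}$ ($l{\left(A,x \right)} = -3 - \left(A + 105 x - x A x\right) = -3 - \left(A + 105 x - A x x\right) = -3 - \left(A + 105 x - A x^{2}\right) = -3 - A - 105 x + A x^{2}$)
$l{\left(185,-44 \right)} - 21444 = \left(-3 - 185 - -4620 + 185 \left(-44\right)^{2}\right) - 21444 = \left(-3 - 185 + 4620 + 185 \cdot 1936\right) - 21444 = \left(-3 - 185 + 4620 + 358160\right) - 21444 = 362592 - 21444 = 341148$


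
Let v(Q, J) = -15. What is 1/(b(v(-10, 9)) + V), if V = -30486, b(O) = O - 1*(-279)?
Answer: -1/30222 ≈ -3.3088e-5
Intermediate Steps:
b(O) = 279 + O (b(O) = O + 279 = 279 + O)
1/(b(v(-10, 9)) + V) = 1/((279 - 15) - 30486) = 1/(264 - 30486) = 1/(-30222) = -1/30222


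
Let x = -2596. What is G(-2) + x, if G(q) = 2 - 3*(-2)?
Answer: -2588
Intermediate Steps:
G(q) = 8 (G(q) = 2 + 6 = 8)
G(-2) + x = 8 - 2596 = -2588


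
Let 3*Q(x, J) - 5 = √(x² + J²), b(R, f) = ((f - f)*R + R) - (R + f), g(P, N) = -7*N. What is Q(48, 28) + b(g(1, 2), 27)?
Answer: -76/3 + 4*√193/3 ≈ -6.8101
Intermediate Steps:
b(R, f) = -f (b(R, f) = (0*R + R) + (-R - f) = (0 + R) + (-R - f) = R + (-R - f) = -f)
Q(x, J) = 5/3 + √(J² + x²)/3 (Q(x, J) = 5/3 + √(x² + J²)/3 = 5/3 + √(J² + x²)/3)
Q(48, 28) + b(g(1, 2), 27) = (5/3 + √(28² + 48²)/3) - 1*27 = (5/3 + √(784 + 2304)/3) - 27 = (5/3 + √3088/3) - 27 = (5/3 + (4*√193)/3) - 27 = (5/3 + 4*√193/3) - 27 = -76/3 + 4*√193/3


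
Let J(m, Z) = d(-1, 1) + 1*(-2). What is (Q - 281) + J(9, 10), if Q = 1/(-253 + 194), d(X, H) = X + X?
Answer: -16816/59 ≈ -285.02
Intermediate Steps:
d(X, H) = 2*X
J(m, Z) = -4 (J(m, Z) = 2*(-1) + 1*(-2) = -2 - 2 = -4)
Q = -1/59 (Q = 1/(-59) = -1/59 ≈ -0.016949)
(Q - 281) + J(9, 10) = (-1/59 - 281) - 4 = -16580/59 - 4 = -16816/59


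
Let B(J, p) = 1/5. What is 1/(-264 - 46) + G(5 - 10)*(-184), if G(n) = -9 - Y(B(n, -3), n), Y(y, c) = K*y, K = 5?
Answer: 570399/310 ≈ 1840.0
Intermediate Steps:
B(J, p) = 1/5
Y(y, c) = 5*y
G(n) = -10 (G(n) = -9 - 5/5 = -9 - 1*1 = -9 - 1 = -10)
1/(-264 - 46) + G(5 - 10)*(-184) = 1/(-264 - 46) - 10*(-184) = 1/(-310) + 1840 = -1/310 + 1840 = 570399/310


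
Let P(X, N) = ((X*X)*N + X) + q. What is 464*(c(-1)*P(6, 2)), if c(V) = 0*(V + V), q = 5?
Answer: 0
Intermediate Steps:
c(V) = 0 (c(V) = 0*(2*V) = 0)
P(X, N) = 5 + X + N*X² (P(X, N) = ((X*X)*N + X) + 5 = (X²*N + X) + 5 = (N*X² + X) + 5 = (X + N*X²) + 5 = 5 + X + N*X²)
464*(c(-1)*P(6, 2)) = 464*(0*(5 + 6 + 2*6²)) = 464*(0*(5 + 6 + 2*36)) = 464*(0*(5 + 6 + 72)) = 464*(0*83) = 464*0 = 0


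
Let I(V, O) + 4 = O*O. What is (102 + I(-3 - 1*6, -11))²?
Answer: 47961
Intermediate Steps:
I(V, O) = -4 + O² (I(V, O) = -4 + O*O = -4 + O²)
(102 + I(-3 - 1*6, -11))² = (102 + (-4 + (-11)²))² = (102 + (-4 + 121))² = (102 + 117)² = 219² = 47961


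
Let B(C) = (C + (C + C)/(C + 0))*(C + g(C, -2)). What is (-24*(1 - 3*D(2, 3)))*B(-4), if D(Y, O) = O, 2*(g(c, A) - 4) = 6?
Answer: -1152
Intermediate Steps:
g(c, A) = 7 (g(c, A) = 4 + (½)*6 = 4 + 3 = 7)
B(C) = (2 + C)*(7 + C) (B(C) = (C + (C + C)/(C + 0))*(C + 7) = (C + (2*C)/C)*(7 + C) = (C + 2)*(7 + C) = (2 + C)*(7 + C))
(-24*(1 - 3*D(2, 3)))*B(-4) = (-24*(1 - 3*3))*(14 + (-4)² + 9*(-4)) = (-24*(1 - 9))*(14 + 16 - 36) = -24*(-8)*(-6) = 192*(-6) = -1152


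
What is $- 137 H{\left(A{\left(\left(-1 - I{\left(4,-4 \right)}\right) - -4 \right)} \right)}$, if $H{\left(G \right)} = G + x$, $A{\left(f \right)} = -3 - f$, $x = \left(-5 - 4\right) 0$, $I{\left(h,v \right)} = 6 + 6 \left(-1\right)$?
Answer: $822$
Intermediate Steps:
$I{\left(h,v \right)} = 0$ ($I{\left(h,v \right)} = 6 - 6 = 0$)
$x = 0$ ($x = \left(-9\right) 0 = 0$)
$H{\left(G \right)} = G$ ($H{\left(G \right)} = G + 0 = G$)
$- 137 H{\left(A{\left(\left(-1 - I{\left(4,-4 \right)}\right) - -4 \right)} \right)} = - 137 \left(-3 - \left(\left(-1 - 0\right) - -4\right)\right) = - 137 \left(-3 - \left(\left(-1 + 0\right) + 4\right)\right) = - 137 \left(-3 - \left(-1 + 4\right)\right) = - 137 \left(-3 - 3\right) = \left(-137\right) \left(-6\right) = 822$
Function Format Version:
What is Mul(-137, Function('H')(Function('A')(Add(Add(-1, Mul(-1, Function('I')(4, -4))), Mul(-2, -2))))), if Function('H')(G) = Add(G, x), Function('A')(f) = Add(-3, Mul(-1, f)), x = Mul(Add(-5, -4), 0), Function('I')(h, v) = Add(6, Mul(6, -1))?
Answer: 822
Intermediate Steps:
Function('I')(h, v) = 0 (Function('I')(h, v) = Add(6, -6) = 0)
x = 0 (x = Mul(-9, 0) = 0)
Function('H')(G) = G (Function('H')(G) = Add(G, 0) = G)
Mul(-137, Function('H')(Function('A')(Add(Add(-1, Mul(-1, Function('I')(4, -4))), Mul(-2, -2))))) = Mul(-137, Add(-3, Mul(-1, Add(Add(-1, Mul(-1, 0)), Mul(-2, -2))))) = Mul(-137, Add(-3, Mul(-1, Add(Add(-1, 0), 4)))) = Mul(-137, Add(-3, Mul(-1, Add(-1, 4)))) = Mul(-137, Add(-3, Mul(-1, 3))) = Mul(-137, Add(-3, -3)) = Mul(-137, -6) = 822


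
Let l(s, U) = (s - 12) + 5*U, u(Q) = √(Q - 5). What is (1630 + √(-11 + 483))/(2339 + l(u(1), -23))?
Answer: (815 + √118)*(1106 - I)/1223237 ≈ 0.74671 - 0.00067515*I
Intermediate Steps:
u(Q) = √(-5 + Q)
l(s, U) = -12 + s + 5*U (l(s, U) = (-12 + s) + 5*U = -12 + s + 5*U)
(1630 + √(-11 + 483))/(2339 + l(u(1), -23)) = (1630 + √(-11 + 483))/(2339 + (-12 + √(-5 + 1) + 5*(-23))) = (1630 + √472)/(2339 + (-12 + √(-4) - 115)) = (1630 + 2*√118)/(2339 + (-12 + 2*I - 115)) = (1630 + 2*√118)/(2339 + (-127 + 2*I)) = (1630 + 2*√118)/(2212 + 2*I) = (1630 + 2*√118)*((2212 - 2*I)/4892948) = (1630 + 2*√118)*(2212 - 2*I)/4892948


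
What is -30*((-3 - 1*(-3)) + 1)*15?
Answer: -450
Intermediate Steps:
-30*((-3 - 1*(-3)) + 1)*15 = -30*((-3 + 3) + 1)*15 = -30*(0 + 1)*15 = -30*1*15 = -30*15 = -450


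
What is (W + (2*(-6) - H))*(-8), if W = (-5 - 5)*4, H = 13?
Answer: 520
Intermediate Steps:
W = -40 (W = -10*4 = -40)
(W + (2*(-6) - H))*(-8) = (-40 + (2*(-6) - 1*13))*(-8) = (-40 + (-12 - 13))*(-8) = (-40 - 25)*(-8) = -65*(-8) = 520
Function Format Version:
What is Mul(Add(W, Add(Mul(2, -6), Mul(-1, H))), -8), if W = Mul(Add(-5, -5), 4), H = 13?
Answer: 520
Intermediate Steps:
W = -40 (W = Mul(-10, 4) = -40)
Mul(Add(W, Add(Mul(2, -6), Mul(-1, H))), -8) = Mul(Add(-40, Add(Mul(2, -6), Mul(-1, 13))), -8) = Mul(Add(-40, Add(-12, -13)), -8) = Mul(Add(-40, -25), -8) = Mul(-65, -8) = 520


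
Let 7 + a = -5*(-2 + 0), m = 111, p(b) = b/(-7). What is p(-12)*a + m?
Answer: 813/7 ≈ 116.14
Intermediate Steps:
p(b) = -b/7 (p(b) = b*(-⅐) = -b/7)
a = 3 (a = -7 - 5*(-2 + 0) = -7 - 5*(-2) = -7 + 10 = 3)
p(-12)*a + m = -⅐*(-12)*3 + 111 = (12/7)*3 + 111 = 36/7 + 111 = 813/7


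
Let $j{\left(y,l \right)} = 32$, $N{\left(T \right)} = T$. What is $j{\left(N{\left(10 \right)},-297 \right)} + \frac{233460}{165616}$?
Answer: $\frac{1383293}{41404} \approx 33.41$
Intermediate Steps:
$j{\left(N{\left(10 \right)},-297 \right)} + \frac{233460}{165616} = 32 + \frac{233460}{165616} = 32 + 233460 \cdot \frac{1}{165616} = 32 + \frac{58365}{41404} = \frac{1383293}{41404}$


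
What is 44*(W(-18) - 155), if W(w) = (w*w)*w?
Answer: -263428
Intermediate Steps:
W(w) = w**3 (W(w) = w**2*w = w**3)
44*(W(-18) - 155) = 44*((-18)**3 - 155) = 44*(-5832 - 155) = 44*(-5987) = -263428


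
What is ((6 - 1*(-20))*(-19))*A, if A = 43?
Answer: -21242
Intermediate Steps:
((6 - 1*(-20))*(-19))*A = ((6 - 1*(-20))*(-19))*43 = ((6 + 20)*(-19))*43 = (26*(-19))*43 = -494*43 = -21242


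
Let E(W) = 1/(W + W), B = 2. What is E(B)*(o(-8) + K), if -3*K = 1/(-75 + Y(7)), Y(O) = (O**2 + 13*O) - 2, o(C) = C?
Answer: -1513/756 ≈ -2.0013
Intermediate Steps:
E(W) = 1/(2*W)
Y(O) = -2 + O**2 + 13*O
K = -1/189 (K = -1/(3*(-75 + (-2 + 7**2 + 13*7))) = -1/(3*(-75 + (-2 + 49 + 91))) = -1/(3*(-75 + 138)) = -1/3/63 = -1/3*1/63 = -1/189 ≈ -0.0052910)
E(B)*(o(-8) + K) = ((1/2)/2)*(-8 - 1/189) = ((1/2)*(1/2))*(-1513/189) = (1/4)*(-1513/189) = -1513/756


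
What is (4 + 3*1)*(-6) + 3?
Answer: -39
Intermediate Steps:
(4 + 3*1)*(-6) + 3 = (4 + 3)*(-6) + 3 = 7*(-6) + 3 = -42 + 3 = -39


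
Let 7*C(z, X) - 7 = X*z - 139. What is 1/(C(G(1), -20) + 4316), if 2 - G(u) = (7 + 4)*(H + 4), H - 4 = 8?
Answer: 7/33560 ≈ 0.00020858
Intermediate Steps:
H = 12 (H = 4 + 8 = 12)
G(u) = -174 (G(u) = 2 - (7 + 4)*(12 + 4) = 2 - 11*16 = 2 - 1*176 = 2 - 176 = -174)
C(z, X) = -132/7 + X*z/7 (C(z, X) = 1 + (X*z - 139)/7 = 1 + (-139 + X*z)/7 = 1 + (-139/7 + X*z/7) = -132/7 + X*z/7)
1/(C(G(1), -20) + 4316) = 1/((-132/7 + (⅐)*(-20)*(-174)) + 4316) = 1/((-132/7 + 3480/7) + 4316) = 1/(3348/7 + 4316) = 1/(33560/7) = 7/33560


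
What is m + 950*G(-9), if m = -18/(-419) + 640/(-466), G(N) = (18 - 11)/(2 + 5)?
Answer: 92615764/97627 ≈ 948.67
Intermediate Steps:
G(N) = 1 (G(N) = 7/7 = 7*(⅐) = 1)
m = -129886/97627 (m = -18*(-1/419) + 640*(-1/466) = 18/419 - 320/233 = -129886/97627 ≈ -1.3304)
m + 950*G(-9) = -129886/97627 + 950*1 = -129886/97627 + 950 = 92615764/97627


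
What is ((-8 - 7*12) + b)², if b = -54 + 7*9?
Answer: 6889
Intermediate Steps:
b = 9 (b = -54 + 63 = 9)
((-8 - 7*12) + b)² = ((-8 - 7*12) + 9)² = ((-8 - 84) + 9)² = (-92 + 9)² = (-83)² = 6889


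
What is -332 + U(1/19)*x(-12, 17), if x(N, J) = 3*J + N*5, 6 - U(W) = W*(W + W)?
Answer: -139328/361 ≈ -385.95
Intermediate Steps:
U(W) = 6 - 2*W² (U(W) = 6 - W*(W + W) = 6 - W*2*W = 6 - 2*W²)
x(N, J) = 3*J + 5*N
-332 + U(1/19)*x(-12, 17) = -332 + (6 - 2*(1/19)²)*(3*17 + 5*(-12)) = -332 + (6 - 2*(1/19)²)*(51 - 60) = -332 + (6 - 2*1/361)*(-9) = -332 + (6 - 2/361)*(-9) = -332 + (2164/361)*(-9) = -332 - 19476/361 = -139328/361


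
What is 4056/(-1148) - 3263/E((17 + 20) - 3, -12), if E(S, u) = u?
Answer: 924313/3444 ≈ 268.38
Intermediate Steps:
4056/(-1148) - 3263/E((17 + 20) - 3, -12) = 4056/(-1148) - 3263/(-12) = 4056*(-1/1148) - 3263*(-1/12) = -1014/287 + 3263/12 = 924313/3444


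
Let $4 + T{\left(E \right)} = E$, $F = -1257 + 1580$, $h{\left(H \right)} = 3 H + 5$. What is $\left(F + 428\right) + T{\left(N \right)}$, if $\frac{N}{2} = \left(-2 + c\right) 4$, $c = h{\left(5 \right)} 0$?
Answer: $731$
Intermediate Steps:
$h{\left(H \right)} = 5 + 3 H$
$c = 0$ ($c = \left(5 + 3 \cdot 5\right) 0 = \left(5 + 15\right) 0 = 20 \cdot 0 = 0$)
$F = 323$
$N = -16$ ($N = 2 \left(-2 + 0\right) 4 = 2 \left(\left(-2\right) 4\right) = 2 \left(-8\right) = -16$)
$T{\left(E \right)} = -4 + E$
$\left(F + 428\right) + T{\left(N \right)} = \left(323 + 428\right) - 20 = 751 - 20 = 731$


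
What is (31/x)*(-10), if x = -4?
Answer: 155/2 ≈ 77.500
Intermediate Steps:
(31/x)*(-10) = (31/(-4))*(-10) = (31*(-1/4))*(-10) = -31/4*(-10) = 155/2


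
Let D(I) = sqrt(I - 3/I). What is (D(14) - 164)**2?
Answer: (2296 - sqrt(2702))**2/196 ≈ 25692.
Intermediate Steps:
(D(14) - 164)**2 = (sqrt(14 - 3/14) - 164)**2 = (sqrt(193/14) - 164)**2 = (sqrt(2702)/14 - 164)**2 = (-164 + sqrt(2702)/14)**2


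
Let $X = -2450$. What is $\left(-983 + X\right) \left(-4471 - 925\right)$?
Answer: $18524468$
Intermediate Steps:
$\left(-983 + X\right) \left(-4471 - 925\right) = \left(-983 - 2450\right) \left(-4471 - 925\right) = \left(-3433\right) \left(-5396\right) = 18524468$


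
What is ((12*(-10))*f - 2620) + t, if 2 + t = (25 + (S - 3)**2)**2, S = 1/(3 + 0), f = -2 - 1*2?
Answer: -89981/81 ≈ -1110.9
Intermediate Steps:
f = -4 (f = -2 - 2 = -4)
S = 1/3 ≈ 0.33333
t = 83359/81 (t = -2 + (25 + (1/3 - 3)**2)**2 = -2 + (25 + (-8/3)**2)**2 = -2 + (25 + 64/9)**2 = -2 + (289/9)**2 = -2 + 83521/81 = 83359/81 ≈ 1029.1)
((12*(-10))*f - 2620) + t = ((12*(-10))*(-4) - 2620) + 83359/81 = (-120*(-4) - 2620) + 83359/81 = (480 - 2620) + 83359/81 = -2140 + 83359/81 = -89981/81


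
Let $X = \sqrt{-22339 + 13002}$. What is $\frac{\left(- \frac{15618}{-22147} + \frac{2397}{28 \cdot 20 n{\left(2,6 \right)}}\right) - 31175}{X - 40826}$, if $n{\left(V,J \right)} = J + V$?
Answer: $\frac{161477561338643}{211476571983040} + \frac{7910525711 i \sqrt{9337}}{422953143966080} \approx 0.76357 + 0.0018072 i$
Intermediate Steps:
$X = i \sqrt{9337}$ ($X = \sqrt{-9337} = i \sqrt{9337} \approx 96.628 i$)
$\frac{\left(- \frac{15618}{-22147} + \frac{2397}{28 \cdot 20 n{\left(2,6 \right)}}\right) - 31175}{X - 40826} = \frac{\left(- \frac{15618}{-22147} + \frac{2397}{28 \cdot 20 \left(6 + 2\right)}\right) - 31175}{i \sqrt{9337} - 40826} = \frac{\left(\left(-15618\right) \left(- \frac{1}{22147}\right) + \frac{2397}{560 \cdot 8}\right) - 31175}{-40826 + i \sqrt{9337}} = \frac{\left(\frac{15618}{22147} + \frac{2397}{4480}\right) - 31175}{-40826 + i \sqrt{9337}} = \frac{\frac{123054999}{99218560} - 31175}{-40826 + i \sqrt{9337}} = - \frac{3093015553001}{99218560 \left(-40826 + i \sqrt{9337}\right)}$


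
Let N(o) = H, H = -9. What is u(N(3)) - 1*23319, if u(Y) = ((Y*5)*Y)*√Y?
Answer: -23319 + 1215*I ≈ -23319.0 + 1215.0*I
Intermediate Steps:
N(o) = -9
u(Y) = 5*Y^(5/2) (u(Y) = ((5*Y)*Y)*√Y = (5*Y²)*√Y = 5*Y^(5/2))
u(N(3)) - 1*23319 = 5*(-9)^(5/2) - 1*23319 = 5*(243*I) - 23319 = 1215*I - 23319 = -23319 + 1215*I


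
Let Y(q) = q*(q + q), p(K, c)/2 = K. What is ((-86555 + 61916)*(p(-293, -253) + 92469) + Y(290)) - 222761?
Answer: -2263959798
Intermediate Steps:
p(K, c) = 2*K
Y(q) = 2*q² (Y(q) = q*(2*q) = 2*q²)
((-86555 + 61916)*(p(-293, -253) + 92469) + Y(290)) - 222761 = ((-86555 + 61916)*(2*(-293) + 92469) + 2*290²) - 222761 = (-24639*(-586 + 92469) + 2*84100) - 222761 = (-24639*91883 + 168200) - 222761 = (-2263905237 + 168200) - 222761 = -2263737037 - 222761 = -2263959798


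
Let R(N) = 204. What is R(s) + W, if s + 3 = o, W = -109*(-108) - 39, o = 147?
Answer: 11937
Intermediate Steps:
W = 11733 (W = 11772 - 39 = 11733)
s = 144 (s = -3 + 147 = 144)
R(s) + W = 204 + 11733 = 11937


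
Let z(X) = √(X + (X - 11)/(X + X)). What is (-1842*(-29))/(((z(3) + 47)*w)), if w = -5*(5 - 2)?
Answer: -1255323/16555 + 8903*√15/16555 ≈ -73.745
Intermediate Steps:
w = -15 (w = -5*3 = -15)
z(X) = √(X + (-11 + X)/(2*X)) (z(X) = √(X + (-11 + X)/((2*X))) = √(X + (-11 + X)*(1/(2*X))) = √(X + (-11 + X)/(2*X)))
(-1842*(-29))/(((z(3) + 47)*w)) = (-1842*(-29))/(((√(2 - 22/3 + 4*3)/2 + 47)*(-15))) = 53418/(((√(2 - 22*⅓ + 12)/2 + 47)*(-15))) = 53418/(((√(2 - 22/3 + 12)/2 + 47)*(-15))) = 53418/(((√(20/3)/2 + 47)*(-15))) = 53418/((((2*√15/3)/2 + 47)*(-15))) = 53418/(((√15/3 + 47)*(-15))) = 53418/(((47 + √15/3)*(-15))) = 53418/(-705 - 5*√15)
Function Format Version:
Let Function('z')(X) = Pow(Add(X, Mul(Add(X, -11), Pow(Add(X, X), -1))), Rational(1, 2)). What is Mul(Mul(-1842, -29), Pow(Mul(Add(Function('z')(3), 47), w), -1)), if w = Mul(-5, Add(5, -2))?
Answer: Add(Rational(-1255323, 16555), Mul(Rational(8903, 16555), Pow(15, Rational(1, 2)))) ≈ -73.745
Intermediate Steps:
w = -15 (w = Mul(-5, 3) = -15)
Function('z')(X) = Pow(Add(X, Mul(Rational(1, 2), Pow(X, -1), Add(-11, X))), Rational(1, 2)) (Function('z')(X) = Pow(Add(X, Mul(Add(-11, X), Pow(Mul(2, X), -1))), Rational(1, 2)) = Pow(Add(X, Mul(Add(-11, X), Mul(Rational(1, 2), Pow(X, -1)))), Rational(1, 2)) = Pow(Add(X, Mul(Rational(1, 2), Pow(X, -1), Add(-11, X))), Rational(1, 2)))
Mul(Mul(-1842, -29), Pow(Mul(Add(Function('z')(3), 47), w), -1)) = Mul(Mul(-1842, -29), Pow(Mul(Add(Mul(Rational(1, 2), Pow(Add(2, Mul(-22, Pow(3, -1)), Mul(4, 3)), Rational(1, 2))), 47), -15), -1)) = Mul(53418, Pow(Mul(Add(Mul(Rational(1, 2), Pow(Add(2, Mul(-22, Rational(1, 3)), 12), Rational(1, 2))), 47), -15), -1)) = Mul(53418, Pow(Mul(Add(Mul(Rational(1, 2), Pow(Add(2, Rational(-22, 3), 12), Rational(1, 2))), 47), -15), -1)) = Mul(53418, Pow(Mul(Add(Mul(Rational(1, 2), Pow(Rational(20, 3), Rational(1, 2))), 47), -15), -1)) = Mul(53418, Pow(Mul(Add(Mul(Rational(1, 2), Mul(Rational(2, 3), Pow(15, Rational(1, 2)))), 47), -15), -1)) = Mul(53418, Pow(Mul(Add(Mul(Rational(1, 3), Pow(15, Rational(1, 2))), 47), -15), -1)) = Mul(53418, Pow(Mul(Add(47, Mul(Rational(1, 3), Pow(15, Rational(1, 2)))), -15), -1)) = Mul(53418, Pow(Add(-705, Mul(-5, Pow(15, Rational(1, 2)))), -1))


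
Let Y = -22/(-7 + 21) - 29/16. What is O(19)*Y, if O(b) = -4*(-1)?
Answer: -379/28 ≈ -13.536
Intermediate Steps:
O(b) = 4
Y = -379/112 (Y = -22/14 - 29*1/16 = -22*1/14 - 29/16 = -11/7 - 29/16 = -379/112 ≈ -3.3839)
O(19)*Y = 4*(-379/112) = -379/28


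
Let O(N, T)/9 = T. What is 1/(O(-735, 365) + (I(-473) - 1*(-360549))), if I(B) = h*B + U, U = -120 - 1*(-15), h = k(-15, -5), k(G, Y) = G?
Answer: 1/370824 ≈ 2.6967e-6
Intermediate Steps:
O(N, T) = 9*T
h = -15
U = -105 (U = -120 + 15 = -105)
I(B) = -105 - 15*B (I(B) = -15*B - 105 = -105 - 15*B)
1/(O(-735, 365) + (I(-473) - 1*(-360549))) = 1/(9*365 + ((-105 - 15*(-473)) - 1*(-360549))) = 1/(3285 + ((-105 + 7095) + 360549)) = 1/(3285 + (6990 + 360549)) = 1/(3285 + 367539) = 1/370824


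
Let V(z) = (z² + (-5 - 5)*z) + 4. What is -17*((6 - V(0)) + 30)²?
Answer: -17408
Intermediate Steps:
V(z) = 4 + z² - 10*z (V(z) = (z² - 10*z) + 4 = 4 + z² - 10*z)
-17*((6 - V(0)) + 30)² = -17*((6 - (4 + 0² - 10*0)) + 30)² = -17*((6 - (4 + 0 + 0)) + 30)² = -17*((6 - 1*4) + 30)² = -17*((6 - 4) + 30)² = -17*(2 + 30)² = -17*32² = -17*1024 = -17408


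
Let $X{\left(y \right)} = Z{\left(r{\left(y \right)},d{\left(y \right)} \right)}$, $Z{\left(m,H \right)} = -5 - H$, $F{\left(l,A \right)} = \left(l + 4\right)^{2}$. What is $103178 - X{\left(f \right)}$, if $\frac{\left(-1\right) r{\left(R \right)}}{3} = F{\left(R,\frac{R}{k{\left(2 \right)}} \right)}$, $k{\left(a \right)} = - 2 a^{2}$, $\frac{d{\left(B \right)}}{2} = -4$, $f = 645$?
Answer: $103175$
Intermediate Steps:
$d{\left(B \right)} = -8$ ($d{\left(B \right)} = 2 \left(-4\right) = -8$)
$F{\left(l,A \right)} = \left(4 + l\right)^{2}$
$r{\left(R \right)} = - 3 \left(4 + R\right)^{2}$
$X{\left(y \right)} = 3$ ($X{\left(y \right)} = -5 - -8 = -5 + 8 = 3$)
$103178 - X{\left(f \right)} = 103178 - 3 = 103175$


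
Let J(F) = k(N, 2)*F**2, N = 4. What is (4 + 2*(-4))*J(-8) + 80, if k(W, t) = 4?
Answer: -944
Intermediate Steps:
J(F) = 4*F**2
(4 + 2*(-4))*J(-8) + 80 = (4 + 2*(-4))*(4*(-8)**2) + 80 = (4 - 8)*(4*64) + 80 = -4*256 + 80 = -1024 + 80 = -944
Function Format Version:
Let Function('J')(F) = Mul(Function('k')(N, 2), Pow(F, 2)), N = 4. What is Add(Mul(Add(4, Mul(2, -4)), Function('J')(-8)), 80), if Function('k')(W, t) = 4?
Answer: -944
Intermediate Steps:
Function('J')(F) = Mul(4, Pow(F, 2))
Add(Mul(Add(4, Mul(2, -4)), Function('J')(-8)), 80) = Add(Mul(Add(4, Mul(2, -4)), Mul(4, Pow(-8, 2))), 80) = Add(Mul(Add(4, -8), Mul(4, 64)), 80) = Add(Mul(-4, 256), 80) = Add(-1024, 80) = -944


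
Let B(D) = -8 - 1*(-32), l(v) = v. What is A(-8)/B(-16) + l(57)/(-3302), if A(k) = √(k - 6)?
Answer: -57/3302 + I*√14/24 ≈ -0.017262 + 0.1559*I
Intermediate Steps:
A(k) = √(-6 + k)
B(D) = 24 (B(D) = -8 + 32 = 24)
A(-8)/B(-16) + l(57)/(-3302) = √(-6 - 8)/24 + 57/(-3302) = √(-14)*(1/24) + 57*(-1/3302) = (I*√14)*(1/24) - 57/3302 = I*√14/24 - 57/3302 = -57/3302 + I*√14/24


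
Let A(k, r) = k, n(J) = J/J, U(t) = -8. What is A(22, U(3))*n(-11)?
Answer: 22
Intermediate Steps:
n(J) = 1
A(22, U(3))*n(-11) = 22*1 = 22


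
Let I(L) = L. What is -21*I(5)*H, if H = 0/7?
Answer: 0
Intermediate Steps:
H = 0 (H = 0*(⅐) = 0)
-21*I(5)*H = -105*0 = -21*0 = 0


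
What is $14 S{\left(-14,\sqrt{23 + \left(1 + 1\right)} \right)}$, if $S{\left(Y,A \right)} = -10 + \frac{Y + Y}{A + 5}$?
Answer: $- \frac{896}{5} \approx -179.2$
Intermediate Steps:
$S{\left(Y,A \right)} = -10 + \frac{2 Y}{5 + A}$
$14 S{\left(-14,\sqrt{23 + \left(1 + 1\right)} \right)} = 14 \frac{2 \left(-25 - 14 - 5 \sqrt{23 + \left(1 + 1\right)}\right)}{5 + \sqrt{23 + \left(1 + 1\right)}} = 14 \frac{2 \left(-25 - 14 - 5 \sqrt{23 + 2}\right)}{5 + \sqrt{23 + 2}} = 14 \frac{2 \left(-25 - 14 - 5 \sqrt{25}\right)}{5 + \sqrt{25}} = 14 \frac{2 \left(-25 - 14 - 25\right)}{5 + 5} = 14 \frac{2 \left(-25 - 14 - 25\right)}{10} = 14 \cdot 2 \cdot \frac{1}{10} \left(-64\right) = 14 \left(- \frac{64}{5}\right) = - \frac{896}{5}$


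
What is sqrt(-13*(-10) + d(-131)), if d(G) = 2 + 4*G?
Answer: 14*I*sqrt(2) ≈ 19.799*I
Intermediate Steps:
sqrt(-13*(-10) + d(-131)) = sqrt(-13*(-10) + (2 + 4*(-131))) = sqrt(130 + (2 - 524)) = sqrt(130 - 522) = sqrt(-392) = 14*I*sqrt(2)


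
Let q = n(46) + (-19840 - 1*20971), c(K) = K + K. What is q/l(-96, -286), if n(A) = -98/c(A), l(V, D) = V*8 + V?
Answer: 208595/4416 ≈ 47.236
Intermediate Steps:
l(V, D) = 9*V (l(V, D) = 8*V + V = 9*V)
c(K) = 2*K
n(A) = -49/A (n(A) = -98*1/(2*A) = -49/A)
q = -1877355/46 (q = -49/46 + (-19840 - 1*20971) = -49*1/46 + (-19840 - 20971) = -49/46 - 40811 = -1877355/46 ≈ -40812.)
q/l(-96, -286) = -1877355/(46*(9*(-96))) = -1877355/46/(-864) = -1877355/46*(-1/864) = 208595/4416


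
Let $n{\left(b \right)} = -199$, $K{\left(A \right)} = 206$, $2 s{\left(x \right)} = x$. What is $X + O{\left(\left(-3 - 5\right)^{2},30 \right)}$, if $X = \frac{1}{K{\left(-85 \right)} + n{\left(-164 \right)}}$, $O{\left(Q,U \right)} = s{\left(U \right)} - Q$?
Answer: $- \frac{342}{7} \approx -48.857$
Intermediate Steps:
$s{\left(x \right)} = \frac{x}{2}$
$O{\left(Q,U \right)} = \frac{U}{2} - Q$
$X = \frac{1}{7}$ ($X = \frac{1}{206 - 199} = \frac{1}{7} \approx 0.14286$)
$X + O{\left(\left(-3 - 5\right)^{2},30 \right)} = \frac{1}{7} + \left(\frac{1}{2} \cdot 30 - \left(-3 - 5\right)^{2}\right) = \frac{1}{7} + \left(15 - \left(-8\right)^{2}\right) = \frac{1}{7} + \left(15 - 64\right) = \frac{1}{7} - 49 = - \frac{342}{7}$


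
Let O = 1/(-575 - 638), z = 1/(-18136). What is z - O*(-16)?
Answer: -291389/21998968 ≈ -0.013246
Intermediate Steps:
z = -1/18136 ≈ -5.5139e-5
O = -1/1213 (O = 1/(-1213) = -1/1213 ≈ -0.00082440)
z - O*(-16) = -1/18136 - (-1)*(-16)/1213 = -1/18136 - 1*16/1213 = -1/18136 - 16/1213 = -291389/21998968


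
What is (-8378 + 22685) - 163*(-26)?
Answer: 18545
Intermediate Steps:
(-8378 + 22685) - 163*(-26) = 14307 + 4238 = 18545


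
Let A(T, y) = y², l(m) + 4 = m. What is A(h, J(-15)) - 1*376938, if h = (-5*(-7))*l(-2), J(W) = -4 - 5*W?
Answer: -371897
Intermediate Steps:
l(m) = -4 + m
h = -210 (h = (-5*(-7))*(-4 - 2) = 35*(-6) = -210)
A(h, J(-15)) - 1*376938 = (-4 - 5*(-15))² - 1*376938 = (-4 + 75)² - 376938 = 71² - 376938 = 5041 - 376938 = -371897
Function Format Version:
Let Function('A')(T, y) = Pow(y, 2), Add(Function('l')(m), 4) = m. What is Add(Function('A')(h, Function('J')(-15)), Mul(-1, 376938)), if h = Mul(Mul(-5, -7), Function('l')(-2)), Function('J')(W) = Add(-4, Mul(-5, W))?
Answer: -371897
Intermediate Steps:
Function('l')(m) = Add(-4, m)
h = -210 (h = Mul(Mul(-5, -7), Add(-4, -2)) = Mul(35, -6) = -210)
Add(Function('A')(h, Function('J')(-15)), Mul(-1, 376938)) = Add(Pow(Add(-4, Mul(-5, -15)), 2), Mul(-1, 376938)) = Add(Pow(Add(-4, 75), 2), -376938) = Add(Pow(71, 2), -376938) = Add(5041, -376938) = -371897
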